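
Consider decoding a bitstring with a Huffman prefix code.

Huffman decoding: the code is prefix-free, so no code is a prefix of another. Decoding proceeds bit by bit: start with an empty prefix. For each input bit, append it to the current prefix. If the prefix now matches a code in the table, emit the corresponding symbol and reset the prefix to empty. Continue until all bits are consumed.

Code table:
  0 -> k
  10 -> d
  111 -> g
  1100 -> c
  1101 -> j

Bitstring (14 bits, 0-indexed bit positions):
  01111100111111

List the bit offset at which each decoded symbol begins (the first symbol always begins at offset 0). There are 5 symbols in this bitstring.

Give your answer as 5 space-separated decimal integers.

Answer: 0 1 4 8 11

Derivation:
Bit 0: prefix='0' -> emit 'k', reset
Bit 1: prefix='1' (no match yet)
Bit 2: prefix='11' (no match yet)
Bit 3: prefix='111' -> emit 'g', reset
Bit 4: prefix='1' (no match yet)
Bit 5: prefix='11' (no match yet)
Bit 6: prefix='110' (no match yet)
Bit 7: prefix='1100' -> emit 'c', reset
Bit 8: prefix='1' (no match yet)
Bit 9: prefix='11' (no match yet)
Bit 10: prefix='111' -> emit 'g', reset
Bit 11: prefix='1' (no match yet)
Bit 12: prefix='11' (no match yet)
Bit 13: prefix='111' -> emit 'g', reset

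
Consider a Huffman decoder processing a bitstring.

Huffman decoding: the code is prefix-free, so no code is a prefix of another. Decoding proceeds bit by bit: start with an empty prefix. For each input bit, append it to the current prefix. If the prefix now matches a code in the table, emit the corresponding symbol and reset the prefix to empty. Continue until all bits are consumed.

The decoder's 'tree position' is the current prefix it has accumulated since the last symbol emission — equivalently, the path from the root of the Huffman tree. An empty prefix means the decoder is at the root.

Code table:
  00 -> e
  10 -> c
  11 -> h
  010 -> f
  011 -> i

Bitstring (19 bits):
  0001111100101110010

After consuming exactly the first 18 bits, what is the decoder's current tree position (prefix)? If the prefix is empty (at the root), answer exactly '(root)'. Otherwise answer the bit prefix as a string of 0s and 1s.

Answer: 01

Derivation:
Bit 0: prefix='0' (no match yet)
Bit 1: prefix='00' -> emit 'e', reset
Bit 2: prefix='0' (no match yet)
Bit 3: prefix='01' (no match yet)
Bit 4: prefix='011' -> emit 'i', reset
Bit 5: prefix='1' (no match yet)
Bit 6: prefix='11' -> emit 'h', reset
Bit 7: prefix='1' (no match yet)
Bit 8: prefix='10' -> emit 'c', reset
Bit 9: prefix='0' (no match yet)
Bit 10: prefix='01' (no match yet)
Bit 11: prefix='010' -> emit 'f', reset
Bit 12: prefix='1' (no match yet)
Bit 13: prefix='11' -> emit 'h', reset
Bit 14: prefix='1' (no match yet)
Bit 15: prefix='10' -> emit 'c', reset
Bit 16: prefix='0' (no match yet)
Bit 17: prefix='01' (no match yet)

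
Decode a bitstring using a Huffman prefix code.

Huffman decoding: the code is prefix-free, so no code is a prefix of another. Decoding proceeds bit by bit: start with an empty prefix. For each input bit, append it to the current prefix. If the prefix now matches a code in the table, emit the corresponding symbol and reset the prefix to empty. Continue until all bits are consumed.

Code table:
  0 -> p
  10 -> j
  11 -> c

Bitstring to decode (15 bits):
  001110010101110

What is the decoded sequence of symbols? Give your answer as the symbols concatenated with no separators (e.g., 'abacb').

Answer: ppcjpjjcj

Derivation:
Bit 0: prefix='0' -> emit 'p', reset
Bit 1: prefix='0' -> emit 'p', reset
Bit 2: prefix='1' (no match yet)
Bit 3: prefix='11' -> emit 'c', reset
Bit 4: prefix='1' (no match yet)
Bit 5: prefix='10' -> emit 'j', reset
Bit 6: prefix='0' -> emit 'p', reset
Bit 7: prefix='1' (no match yet)
Bit 8: prefix='10' -> emit 'j', reset
Bit 9: prefix='1' (no match yet)
Bit 10: prefix='10' -> emit 'j', reset
Bit 11: prefix='1' (no match yet)
Bit 12: prefix='11' -> emit 'c', reset
Bit 13: prefix='1' (no match yet)
Bit 14: prefix='10' -> emit 'j', reset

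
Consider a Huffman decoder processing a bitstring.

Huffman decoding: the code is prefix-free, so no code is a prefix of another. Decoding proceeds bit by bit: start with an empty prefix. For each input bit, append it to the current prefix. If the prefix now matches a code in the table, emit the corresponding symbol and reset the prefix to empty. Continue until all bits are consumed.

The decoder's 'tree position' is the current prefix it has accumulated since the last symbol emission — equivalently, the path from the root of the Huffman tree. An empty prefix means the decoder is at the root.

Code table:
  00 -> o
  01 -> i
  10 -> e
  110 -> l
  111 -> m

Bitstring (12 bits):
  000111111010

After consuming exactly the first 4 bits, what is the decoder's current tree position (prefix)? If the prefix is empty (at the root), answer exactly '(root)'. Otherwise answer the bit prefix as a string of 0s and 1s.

Answer: (root)

Derivation:
Bit 0: prefix='0' (no match yet)
Bit 1: prefix='00' -> emit 'o', reset
Bit 2: prefix='0' (no match yet)
Bit 3: prefix='01' -> emit 'i', reset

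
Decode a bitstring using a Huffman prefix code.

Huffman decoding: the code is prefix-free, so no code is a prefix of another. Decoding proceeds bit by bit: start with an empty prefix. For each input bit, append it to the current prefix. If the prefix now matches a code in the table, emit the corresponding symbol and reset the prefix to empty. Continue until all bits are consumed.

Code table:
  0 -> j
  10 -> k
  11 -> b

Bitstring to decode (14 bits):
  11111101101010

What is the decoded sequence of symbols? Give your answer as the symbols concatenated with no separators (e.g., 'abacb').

Bit 0: prefix='1' (no match yet)
Bit 1: prefix='11' -> emit 'b', reset
Bit 2: prefix='1' (no match yet)
Bit 3: prefix='11' -> emit 'b', reset
Bit 4: prefix='1' (no match yet)
Bit 5: prefix='11' -> emit 'b', reset
Bit 6: prefix='0' -> emit 'j', reset
Bit 7: prefix='1' (no match yet)
Bit 8: prefix='11' -> emit 'b', reset
Bit 9: prefix='0' -> emit 'j', reset
Bit 10: prefix='1' (no match yet)
Bit 11: prefix='10' -> emit 'k', reset
Bit 12: prefix='1' (no match yet)
Bit 13: prefix='10' -> emit 'k', reset

Answer: bbbjbjkk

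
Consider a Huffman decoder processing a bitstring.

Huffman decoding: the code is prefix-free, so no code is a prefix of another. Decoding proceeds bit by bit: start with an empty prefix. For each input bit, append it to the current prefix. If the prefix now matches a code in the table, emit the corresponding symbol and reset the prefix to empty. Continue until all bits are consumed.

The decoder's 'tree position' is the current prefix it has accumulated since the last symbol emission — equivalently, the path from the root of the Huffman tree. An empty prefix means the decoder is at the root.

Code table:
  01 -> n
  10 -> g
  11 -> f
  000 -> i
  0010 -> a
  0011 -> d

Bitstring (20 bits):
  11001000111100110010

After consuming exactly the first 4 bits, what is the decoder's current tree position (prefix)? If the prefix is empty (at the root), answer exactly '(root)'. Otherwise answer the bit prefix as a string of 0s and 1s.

Bit 0: prefix='1' (no match yet)
Bit 1: prefix='11' -> emit 'f', reset
Bit 2: prefix='0' (no match yet)
Bit 3: prefix='00' (no match yet)

Answer: 00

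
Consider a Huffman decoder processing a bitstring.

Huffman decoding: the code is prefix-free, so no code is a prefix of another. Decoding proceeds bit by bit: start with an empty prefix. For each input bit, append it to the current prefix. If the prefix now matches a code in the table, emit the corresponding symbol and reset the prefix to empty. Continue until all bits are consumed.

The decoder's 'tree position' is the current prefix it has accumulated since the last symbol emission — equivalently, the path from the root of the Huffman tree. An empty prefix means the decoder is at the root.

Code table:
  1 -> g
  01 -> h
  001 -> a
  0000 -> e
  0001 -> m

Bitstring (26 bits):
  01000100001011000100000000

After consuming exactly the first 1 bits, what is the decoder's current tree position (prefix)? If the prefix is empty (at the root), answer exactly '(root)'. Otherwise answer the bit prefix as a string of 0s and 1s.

Bit 0: prefix='0' (no match yet)

Answer: 0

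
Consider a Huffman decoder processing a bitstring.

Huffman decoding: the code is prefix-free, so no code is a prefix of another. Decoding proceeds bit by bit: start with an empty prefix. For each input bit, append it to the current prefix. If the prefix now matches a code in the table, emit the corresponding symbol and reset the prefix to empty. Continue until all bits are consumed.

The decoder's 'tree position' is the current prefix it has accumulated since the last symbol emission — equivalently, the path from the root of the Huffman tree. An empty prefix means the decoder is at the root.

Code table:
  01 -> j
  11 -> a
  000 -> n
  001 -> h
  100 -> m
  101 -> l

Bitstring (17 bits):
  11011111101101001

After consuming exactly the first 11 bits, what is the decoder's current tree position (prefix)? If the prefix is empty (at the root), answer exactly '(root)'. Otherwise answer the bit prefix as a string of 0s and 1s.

Bit 0: prefix='1' (no match yet)
Bit 1: prefix='11' -> emit 'a', reset
Bit 2: prefix='0' (no match yet)
Bit 3: prefix='01' -> emit 'j', reset
Bit 4: prefix='1' (no match yet)
Bit 5: prefix='11' -> emit 'a', reset
Bit 6: prefix='1' (no match yet)
Bit 7: prefix='11' -> emit 'a', reset
Bit 8: prefix='1' (no match yet)
Bit 9: prefix='10' (no match yet)
Bit 10: prefix='101' -> emit 'l', reset

Answer: (root)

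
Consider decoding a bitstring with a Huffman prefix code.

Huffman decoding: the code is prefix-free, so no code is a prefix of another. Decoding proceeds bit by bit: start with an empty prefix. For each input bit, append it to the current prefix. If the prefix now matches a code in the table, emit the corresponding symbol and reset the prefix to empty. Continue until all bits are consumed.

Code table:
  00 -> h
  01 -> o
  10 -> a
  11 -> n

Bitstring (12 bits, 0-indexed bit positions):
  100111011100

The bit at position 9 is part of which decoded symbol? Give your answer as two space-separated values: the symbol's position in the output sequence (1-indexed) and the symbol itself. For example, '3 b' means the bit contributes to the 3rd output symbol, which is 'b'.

Bit 0: prefix='1' (no match yet)
Bit 1: prefix='10' -> emit 'a', reset
Bit 2: prefix='0' (no match yet)
Bit 3: prefix='01' -> emit 'o', reset
Bit 4: prefix='1' (no match yet)
Bit 5: prefix='11' -> emit 'n', reset
Bit 6: prefix='0' (no match yet)
Bit 7: prefix='01' -> emit 'o', reset
Bit 8: prefix='1' (no match yet)
Bit 9: prefix='11' -> emit 'n', reset
Bit 10: prefix='0' (no match yet)
Bit 11: prefix='00' -> emit 'h', reset

Answer: 5 n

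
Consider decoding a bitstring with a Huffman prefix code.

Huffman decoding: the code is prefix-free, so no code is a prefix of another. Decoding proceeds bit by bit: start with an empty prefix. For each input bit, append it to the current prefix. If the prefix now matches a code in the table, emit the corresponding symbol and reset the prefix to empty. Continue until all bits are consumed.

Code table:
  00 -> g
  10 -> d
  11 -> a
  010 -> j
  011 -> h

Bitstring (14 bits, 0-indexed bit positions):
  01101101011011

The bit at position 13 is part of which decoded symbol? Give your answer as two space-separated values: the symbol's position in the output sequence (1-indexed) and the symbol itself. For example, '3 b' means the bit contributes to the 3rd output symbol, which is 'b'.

Answer: 5 h

Derivation:
Bit 0: prefix='0' (no match yet)
Bit 1: prefix='01' (no match yet)
Bit 2: prefix='011' -> emit 'h', reset
Bit 3: prefix='0' (no match yet)
Bit 4: prefix='01' (no match yet)
Bit 5: prefix='011' -> emit 'h', reset
Bit 6: prefix='0' (no match yet)
Bit 7: prefix='01' (no match yet)
Bit 8: prefix='010' -> emit 'j', reset
Bit 9: prefix='1' (no match yet)
Bit 10: prefix='11' -> emit 'a', reset
Bit 11: prefix='0' (no match yet)
Bit 12: prefix='01' (no match yet)
Bit 13: prefix='011' -> emit 'h', reset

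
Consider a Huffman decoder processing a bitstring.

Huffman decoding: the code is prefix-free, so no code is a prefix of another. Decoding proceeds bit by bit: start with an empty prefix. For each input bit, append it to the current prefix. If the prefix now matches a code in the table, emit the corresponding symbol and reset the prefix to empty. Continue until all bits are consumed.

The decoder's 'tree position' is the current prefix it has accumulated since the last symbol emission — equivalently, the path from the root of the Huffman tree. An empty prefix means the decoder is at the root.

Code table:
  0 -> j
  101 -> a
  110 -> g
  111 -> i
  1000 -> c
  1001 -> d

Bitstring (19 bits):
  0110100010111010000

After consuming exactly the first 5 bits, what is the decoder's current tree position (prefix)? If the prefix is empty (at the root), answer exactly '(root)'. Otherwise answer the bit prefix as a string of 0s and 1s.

Bit 0: prefix='0' -> emit 'j', reset
Bit 1: prefix='1' (no match yet)
Bit 2: prefix='11' (no match yet)
Bit 3: prefix='110' -> emit 'g', reset
Bit 4: prefix='1' (no match yet)

Answer: 1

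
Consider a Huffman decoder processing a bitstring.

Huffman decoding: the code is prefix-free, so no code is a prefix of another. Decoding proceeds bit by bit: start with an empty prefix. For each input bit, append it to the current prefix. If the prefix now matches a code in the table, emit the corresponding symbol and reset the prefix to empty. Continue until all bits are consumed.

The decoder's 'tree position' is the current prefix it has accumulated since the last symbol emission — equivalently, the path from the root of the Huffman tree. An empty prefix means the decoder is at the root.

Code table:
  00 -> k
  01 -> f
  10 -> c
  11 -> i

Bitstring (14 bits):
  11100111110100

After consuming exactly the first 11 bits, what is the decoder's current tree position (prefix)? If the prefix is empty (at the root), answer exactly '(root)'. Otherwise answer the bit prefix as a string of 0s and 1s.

Answer: 0

Derivation:
Bit 0: prefix='1' (no match yet)
Bit 1: prefix='11' -> emit 'i', reset
Bit 2: prefix='1' (no match yet)
Bit 3: prefix='10' -> emit 'c', reset
Bit 4: prefix='0' (no match yet)
Bit 5: prefix='01' -> emit 'f', reset
Bit 6: prefix='1' (no match yet)
Bit 7: prefix='11' -> emit 'i', reset
Bit 8: prefix='1' (no match yet)
Bit 9: prefix='11' -> emit 'i', reset
Bit 10: prefix='0' (no match yet)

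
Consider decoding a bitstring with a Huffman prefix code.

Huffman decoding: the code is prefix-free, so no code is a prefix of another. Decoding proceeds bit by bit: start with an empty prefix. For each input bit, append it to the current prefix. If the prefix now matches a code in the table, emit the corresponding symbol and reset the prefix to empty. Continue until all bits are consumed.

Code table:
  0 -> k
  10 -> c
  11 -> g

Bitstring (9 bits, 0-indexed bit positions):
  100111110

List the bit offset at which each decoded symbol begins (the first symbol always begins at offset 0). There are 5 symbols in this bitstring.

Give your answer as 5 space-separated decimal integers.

Bit 0: prefix='1' (no match yet)
Bit 1: prefix='10' -> emit 'c', reset
Bit 2: prefix='0' -> emit 'k', reset
Bit 3: prefix='1' (no match yet)
Bit 4: prefix='11' -> emit 'g', reset
Bit 5: prefix='1' (no match yet)
Bit 6: prefix='11' -> emit 'g', reset
Bit 7: prefix='1' (no match yet)
Bit 8: prefix='10' -> emit 'c', reset

Answer: 0 2 3 5 7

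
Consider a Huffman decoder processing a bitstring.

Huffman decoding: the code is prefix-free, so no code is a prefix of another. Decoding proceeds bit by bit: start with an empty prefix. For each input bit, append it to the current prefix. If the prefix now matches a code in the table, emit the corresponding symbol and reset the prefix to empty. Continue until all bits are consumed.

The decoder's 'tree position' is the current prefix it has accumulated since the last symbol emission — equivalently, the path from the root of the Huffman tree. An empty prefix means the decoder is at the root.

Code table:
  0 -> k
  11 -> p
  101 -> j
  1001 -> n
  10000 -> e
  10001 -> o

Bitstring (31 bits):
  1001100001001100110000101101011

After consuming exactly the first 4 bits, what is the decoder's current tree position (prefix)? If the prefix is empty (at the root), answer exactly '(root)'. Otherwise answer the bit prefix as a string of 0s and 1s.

Bit 0: prefix='1' (no match yet)
Bit 1: prefix='10' (no match yet)
Bit 2: prefix='100' (no match yet)
Bit 3: prefix='1001' -> emit 'n', reset

Answer: (root)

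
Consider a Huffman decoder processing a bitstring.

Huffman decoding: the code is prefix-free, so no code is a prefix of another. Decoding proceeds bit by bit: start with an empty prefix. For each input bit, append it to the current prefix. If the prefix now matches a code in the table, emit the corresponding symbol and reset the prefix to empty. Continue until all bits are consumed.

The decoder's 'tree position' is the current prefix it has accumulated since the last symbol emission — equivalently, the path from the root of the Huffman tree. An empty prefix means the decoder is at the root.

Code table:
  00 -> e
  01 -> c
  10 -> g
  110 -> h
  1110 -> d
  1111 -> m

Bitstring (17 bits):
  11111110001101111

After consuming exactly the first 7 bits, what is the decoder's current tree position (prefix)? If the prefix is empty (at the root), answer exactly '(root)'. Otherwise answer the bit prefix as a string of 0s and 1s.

Answer: 111

Derivation:
Bit 0: prefix='1' (no match yet)
Bit 1: prefix='11' (no match yet)
Bit 2: prefix='111' (no match yet)
Bit 3: prefix='1111' -> emit 'm', reset
Bit 4: prefix='1' (no match yet)
Bit 5: prefix='11' (no match yet)
Bit 6: prefix='111' (no match yet)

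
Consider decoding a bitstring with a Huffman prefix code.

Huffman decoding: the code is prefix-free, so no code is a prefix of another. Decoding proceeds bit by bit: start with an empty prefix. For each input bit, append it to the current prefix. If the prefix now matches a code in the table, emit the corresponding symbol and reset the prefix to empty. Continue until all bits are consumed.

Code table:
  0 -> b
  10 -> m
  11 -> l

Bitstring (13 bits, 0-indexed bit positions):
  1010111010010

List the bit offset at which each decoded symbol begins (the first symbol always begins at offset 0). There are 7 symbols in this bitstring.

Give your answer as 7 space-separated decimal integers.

Answer: 0 2 4 6 8 10 11

Derivation:
Bit 0: prefix='1' (no match yet)
Bit 1: prefix='10' -> emit 'm', reset
Bit 2: prefix='1' (no match yet)
Bit 3: prefix='10' -> emit 'm', reset
Bit 4: prefix='1' (no match yet)
Bit 5: prefix='11' -> emit 'l', reset
Bit 6: prefix='1' (no match yet)
Bit 7: prefix='10' -> emit 'm', reset
Bit 8: prefix='1' (no match yet)
Bit 9: prefix='10' -> emit 'm', reset
Bit 10: prefix='0' -> emit 'b', reset
Bit 11: prefix='1' (no match yet)
Bit 12: prefix='10' -> emit 'm', reset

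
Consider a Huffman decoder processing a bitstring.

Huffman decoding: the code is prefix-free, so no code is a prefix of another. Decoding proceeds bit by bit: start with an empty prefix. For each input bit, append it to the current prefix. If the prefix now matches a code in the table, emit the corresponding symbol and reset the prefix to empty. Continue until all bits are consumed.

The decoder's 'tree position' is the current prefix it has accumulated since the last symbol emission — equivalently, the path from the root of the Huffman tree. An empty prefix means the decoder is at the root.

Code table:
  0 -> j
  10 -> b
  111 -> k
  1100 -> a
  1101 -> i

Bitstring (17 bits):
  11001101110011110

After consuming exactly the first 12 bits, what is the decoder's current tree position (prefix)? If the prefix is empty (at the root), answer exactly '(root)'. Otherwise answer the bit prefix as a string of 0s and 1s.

Bit 0: prefix='1' (no match yet)
Bit 1: prefix='11' (no match yet)
Bit 2: prefix='110' (no match yet)
Bit 3: prefix='1100' -> emit 'a', reset
Bit 4: prefix='1' (no match yet)
Bit 5: prefix='11' (no match yet)
Bit 6: prefix='110' (no match yet)
Bit 7: prefix='1101' -> emit 'i', reset
Bit 8: prefix='1' (no match yet)
Bit 9: prefix='11' (no match yet)
Bit 10: prefix='110' (no match yet)
Bit 11: prefix='1100' -> emit 'a', reset

Answer: (root)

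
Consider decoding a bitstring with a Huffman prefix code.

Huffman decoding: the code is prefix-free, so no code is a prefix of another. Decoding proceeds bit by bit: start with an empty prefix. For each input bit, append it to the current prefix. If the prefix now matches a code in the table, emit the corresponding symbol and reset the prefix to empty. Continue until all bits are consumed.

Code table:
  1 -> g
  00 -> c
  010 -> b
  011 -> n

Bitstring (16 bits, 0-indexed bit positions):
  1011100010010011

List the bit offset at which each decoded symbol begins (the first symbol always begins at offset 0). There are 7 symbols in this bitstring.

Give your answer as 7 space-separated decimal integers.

Bit 0: prefix='1' -> emit 'g', reset
Bit 1: prefix='0' (no match yet)
Bit 2: prefix='01' (no match yet)
Bit 3: prefix='011' -> emit 'n', reset
Bit 4: prefix='1' -> emit 'g', reset
Bit 5: prefix='0' (no match yet)
Bit 6: prefix='00' -> emit 'c', reset
Bit 7: prefix='0' (no match yet)
Bit 8: prefix='01' (no match yet)
Bit 9: prefix='010' -> emit 'b', reset
Bit 10: prefix='0' (no match yet)
Bit 11: prefix='01' (no match yet)
Bit 12: prefix='010' -> emit 'b', reset
Bit 13: prefix='0' (no match yet)
Bit 14: prefix='01' (no match yet)
Bit 15: prefix='011' -> emit 'n', reset

Answer: 0 1 4 5 7 10 13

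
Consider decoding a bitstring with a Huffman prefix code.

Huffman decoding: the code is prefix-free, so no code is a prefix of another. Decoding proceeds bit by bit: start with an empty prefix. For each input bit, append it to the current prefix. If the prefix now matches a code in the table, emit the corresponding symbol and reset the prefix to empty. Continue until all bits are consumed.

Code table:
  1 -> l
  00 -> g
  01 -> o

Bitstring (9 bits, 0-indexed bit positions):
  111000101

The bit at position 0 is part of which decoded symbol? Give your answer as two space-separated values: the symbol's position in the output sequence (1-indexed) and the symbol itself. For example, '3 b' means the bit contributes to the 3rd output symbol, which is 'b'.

Answer: 1 l

Derivation:
Bit 0: prefix='1' -> emit 'l', reset
Bit 1: prefix='1' -> emit 'l', reset
Bit 2: prefix='1' -> emit 'l', reset
Bit 3: prefix='0' (no match yet)
Bit 4: prefix='00' -> emit 'g', reset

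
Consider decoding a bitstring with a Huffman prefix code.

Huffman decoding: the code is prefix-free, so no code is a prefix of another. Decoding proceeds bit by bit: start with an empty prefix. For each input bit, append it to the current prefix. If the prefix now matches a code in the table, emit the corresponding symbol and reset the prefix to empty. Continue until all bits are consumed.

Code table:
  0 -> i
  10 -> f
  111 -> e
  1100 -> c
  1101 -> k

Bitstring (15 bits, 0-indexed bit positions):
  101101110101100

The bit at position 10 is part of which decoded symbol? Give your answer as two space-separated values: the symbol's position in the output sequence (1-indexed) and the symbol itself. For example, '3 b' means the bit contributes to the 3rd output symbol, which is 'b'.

Answer: 4 i

Derivation:
Bit 0: prefix='1' (no match yet)
Bit 1: prefix='10' -> emit 'f', reset
Bit 2: prefix='1' (no match yet)
Bit 3: prefix='11' (no match yet)
Bit 4: prefix='110' (no match yet)
Bit 5: prefix='1101' -> emit 'k', reset
Bit 6: prefix='1' (no match yet)
Bit 7: prefix='11' (no match yet)
Bit 8: prefix='110' (no match yet)
Bit 9: prefix='1101' -> emit 'k', reset
Bit 10: prefix='0' -> emit 'i', reset
Bit 11: prefix='1' (no match yet)
Bit 12: prefix='11' (no match yet)
Bit 13: prefix='110' (no match yet)
Bit 14: prefix='1100' -> emit 'c', reset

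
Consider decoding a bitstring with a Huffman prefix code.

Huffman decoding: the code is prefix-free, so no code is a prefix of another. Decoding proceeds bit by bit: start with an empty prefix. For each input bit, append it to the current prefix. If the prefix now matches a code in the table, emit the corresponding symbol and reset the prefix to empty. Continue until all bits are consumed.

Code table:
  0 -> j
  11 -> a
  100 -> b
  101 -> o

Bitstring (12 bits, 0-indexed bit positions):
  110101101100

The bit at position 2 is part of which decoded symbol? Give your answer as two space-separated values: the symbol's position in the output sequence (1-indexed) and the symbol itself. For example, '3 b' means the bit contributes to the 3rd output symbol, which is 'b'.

Bit 0: prefix='1' (no match yet)
Bit 1: prefix='11' -> emit 'a', reset
Bit 2: prefix='0' -> emit 'j', reset
Bit 3: prefix='1' (no match yet)
Bit 4: prefix='10' (no match yet)
Bit 5: prefix='101' -> emit 'o', reset
Bit 6: prefix='1' (no match yet)

Answer: 2 j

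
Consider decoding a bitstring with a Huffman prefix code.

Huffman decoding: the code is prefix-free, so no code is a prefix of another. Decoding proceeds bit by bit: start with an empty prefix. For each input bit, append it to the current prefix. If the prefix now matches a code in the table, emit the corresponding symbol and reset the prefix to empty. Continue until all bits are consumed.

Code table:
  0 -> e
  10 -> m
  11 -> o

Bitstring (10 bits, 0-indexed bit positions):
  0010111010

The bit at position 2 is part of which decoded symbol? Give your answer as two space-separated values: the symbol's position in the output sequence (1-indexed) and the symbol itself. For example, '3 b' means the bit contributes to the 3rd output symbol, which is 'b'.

Bit 0: prefix='0' -> emit 'e', reset
Bit 1: prefix='0' -> emit 'e', reset
Bit 2: prefix='1' (no match yet)
Bit 3: prefix='10' -> emit 'm', reset
Bit 4: prefix='1' (no match yet)
Bit 5: prefix='11' -> emit 'o', reset
Bit 6: prefix='1' (no match yet)

Answer: 3 m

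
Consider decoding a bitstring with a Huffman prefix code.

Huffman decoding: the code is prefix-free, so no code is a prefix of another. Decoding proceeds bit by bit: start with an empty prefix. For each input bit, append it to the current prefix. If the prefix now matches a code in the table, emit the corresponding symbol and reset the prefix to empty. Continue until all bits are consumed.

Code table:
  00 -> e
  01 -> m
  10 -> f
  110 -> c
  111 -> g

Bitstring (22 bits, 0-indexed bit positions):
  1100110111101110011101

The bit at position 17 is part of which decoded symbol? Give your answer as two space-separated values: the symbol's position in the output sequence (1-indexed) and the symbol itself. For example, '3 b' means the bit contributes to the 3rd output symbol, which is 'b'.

Answer: 8 g

Derivation:
Bit 0: prefix='1' (no match yet)
Bit 1: prefix='11' (no match yet)
Bit 2: prefix='110' -> emit 'c', reset
Bit 3: prefix='0' (no match yet)
Bit 4: prefix='01' -> emit 'm', reset
Bit 5: prefix='1' (no match yet)
Bit 6: prefix='10' -> emit 'f', reset
Bit 7: prefix='1' (no match yet)
Bit 8: prefix='11' (no match yet)
Bit 9: prefix='111' -> emit 'g', reset
Bit 10: prefix='1' (no match yet)
Bit 11: prefix='10' -> emit 'f', reset
Bit 12: prefix='1' (no match yet)
Bit 13: prefix='11' (no match yet)
Bit 14: prefix='111' -> emit 'g', reset
Bit 15: prefix='0' (no match yet)
Bit 16: prefix='00' -> emit 'e', reset
Bit 17: prefix='1' (no match yet)
Bit 18: prefix='11' (no match yet)
Bit 19: prefix='111' -> emit 'g', reset
Bit 20: prefix='0' (no match yet)
Bit 21: prefix='01' -> emit 'm', reset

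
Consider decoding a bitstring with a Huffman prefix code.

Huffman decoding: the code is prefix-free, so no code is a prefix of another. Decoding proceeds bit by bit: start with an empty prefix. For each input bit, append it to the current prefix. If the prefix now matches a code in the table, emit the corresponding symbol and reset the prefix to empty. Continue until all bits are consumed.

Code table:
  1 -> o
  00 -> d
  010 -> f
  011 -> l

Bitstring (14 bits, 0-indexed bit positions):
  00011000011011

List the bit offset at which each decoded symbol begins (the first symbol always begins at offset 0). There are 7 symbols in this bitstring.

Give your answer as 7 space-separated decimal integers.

Bit 0: prefix='0' (no match yet)
Bit 1: prefix='00' -> emit 'd', reset
Bit 2: prefix='0' (no match yet)
Bit 3: prefix='01' (no match yet)
Bit 4: prefix='011' -> emit 'l', reset
Bit 5: prefix='0' (no match yet)
Bit 6: prefix='00' -> emit 'd', reset
Bit 7: prefix='0' (no match yet)
Bit 8: prefix='00' -> emit 'd', reset
Bit 9: prefix='1' -> emit 'o', reset
Bit 10: prefix='1' -> emit 'o', reset
Bit 11: prefix='0' (no match yet)
Bit 12: prefix='01' (no match yet)
Bit 13: prefix='011' -> emit 'l', reset

Answer: 0 2 5 7 9 10 11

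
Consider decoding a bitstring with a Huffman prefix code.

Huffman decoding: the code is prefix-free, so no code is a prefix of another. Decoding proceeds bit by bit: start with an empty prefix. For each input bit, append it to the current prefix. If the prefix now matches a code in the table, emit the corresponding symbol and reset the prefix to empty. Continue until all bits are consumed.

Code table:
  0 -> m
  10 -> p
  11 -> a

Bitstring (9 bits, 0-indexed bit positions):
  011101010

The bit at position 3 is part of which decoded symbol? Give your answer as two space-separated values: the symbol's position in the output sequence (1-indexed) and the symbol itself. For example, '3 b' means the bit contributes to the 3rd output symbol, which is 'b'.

Answer: 3 p

Derivation:
Bit 0: prefix='0' -> emit 'm', reset
Bit 1: prefix='1' (no match yet)
Bit 2: prefix='11' -> emit 'a', reset
Bit 3: prefix='1' (no match yet)
Bit 4: prefix='10' -> emit 'p', reset
Bit 5: prefix='1' (no match yet)
Bit 6: prefix='10' -> emit 'p', reset
Bit 7: prefix='1' (no match yet)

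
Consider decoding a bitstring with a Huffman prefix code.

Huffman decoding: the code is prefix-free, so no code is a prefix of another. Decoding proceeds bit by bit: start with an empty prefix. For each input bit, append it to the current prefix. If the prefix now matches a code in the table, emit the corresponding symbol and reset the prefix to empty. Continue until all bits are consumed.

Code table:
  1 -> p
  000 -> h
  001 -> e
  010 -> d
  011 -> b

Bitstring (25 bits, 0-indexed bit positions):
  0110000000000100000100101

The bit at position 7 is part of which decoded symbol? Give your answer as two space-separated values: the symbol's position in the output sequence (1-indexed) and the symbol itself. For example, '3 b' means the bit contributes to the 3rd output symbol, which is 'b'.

Answer: 3 h

Derivation:
Bit 0: prefix='0' (no match yet)
Bit 1: prefix='01' (no match yet)
Bit 2: prefix='011' -> emit 'b', reset
Bit 3: prefix='0' (no match yet)
Bit 4: prefix='00' (no match yet)
Bit 5: prefix='000' -> emit 'h', reset
Bit 6: prefix='0' (no match yet)
Bit 7: prefix='00' (no match yet)
Bit 8: prefix='000' -> emit 'h', reset
Bit 9: prefix='0' (no match yet)
Bit 10: prefix='00' (no match yet)
Bit 11: prefix='000' -> emit 'h', reset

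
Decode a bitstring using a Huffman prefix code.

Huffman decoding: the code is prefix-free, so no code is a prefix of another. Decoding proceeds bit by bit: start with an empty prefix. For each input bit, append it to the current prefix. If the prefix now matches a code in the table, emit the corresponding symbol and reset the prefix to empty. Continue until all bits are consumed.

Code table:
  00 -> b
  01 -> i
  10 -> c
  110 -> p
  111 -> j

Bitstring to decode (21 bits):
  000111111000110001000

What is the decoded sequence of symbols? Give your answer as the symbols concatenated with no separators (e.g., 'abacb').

Answer: bijpbpbcb

Derivation:
Bit 0: prefix='0' (no match yet)
Bit 1: prefix='00' -> emit 'b', reset
Bit 2: prefix='0' (no match yet)
Bit 3: prefix='01' -> emit 'i', reset
Bit 4: prefix='1' (no match yet)
Bit 5: prefix='11' (no match yet)
Bit 6: prefix='111' -> emit 'j', reset
Bit 7: prefix='1' (no match yet)
Bit 8: prefix='11' (no match yet)
Bit 9: prefix='110' -> emit 'p', reset
Bit 10: prefix='0' (no match yet)
Bit 11: prefix='00' -> emit 'b', reset
Bit 12: prefix='1' (no match yet)
Bit 13: prefix='11' (no match yet)
Bit 14: prefix='110' -> emit 'p', reset
Bit 15: prefix='0' (no match yet)
Bit 16: prefix='00' -> emit 'b', reset
Bit 17: prefix='1' (no match yet)
Bit 18: prefix='10' -> emit 'c', reset
Bit 19: prefix='0' (no match yet)
Bit 20: prefix='00' -> emit 'b', reset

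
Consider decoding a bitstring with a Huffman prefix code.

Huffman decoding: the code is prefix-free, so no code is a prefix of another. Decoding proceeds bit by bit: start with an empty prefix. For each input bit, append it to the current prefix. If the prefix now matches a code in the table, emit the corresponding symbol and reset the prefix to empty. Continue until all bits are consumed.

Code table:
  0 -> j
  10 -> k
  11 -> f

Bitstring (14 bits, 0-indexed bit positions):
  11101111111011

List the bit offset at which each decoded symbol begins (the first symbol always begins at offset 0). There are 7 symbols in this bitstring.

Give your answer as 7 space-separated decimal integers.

Bit 0: prefix='1' (no match yet)
Bit 1: prefix='11' -> emit 'f', reset
Bit 2: prefix='1' (no match yet)
Bit 3: prefix='10' -> emit 'k', reset
Bit 4: prefix='1' (no match yet)
Bit 5: prefix='11' -> emit 'f', reset
Bit 6: prefix='1' (no match yet)
Bit 7: prefix='11' -> emit 'f', reset
Bit 8: prefix='1' (no match yet)
Bit 9: prefix='11' -> emit 'f', reset
Bit 10: prefix='1' (no match yet)
Bit 11: prefix='10' -> emit 'k', reset
Bit 12: prefix='1' (no match yet)
Bit 13: prefix='11' -> emit 'f', reset

Answer: 0 2 4 6 8 10 12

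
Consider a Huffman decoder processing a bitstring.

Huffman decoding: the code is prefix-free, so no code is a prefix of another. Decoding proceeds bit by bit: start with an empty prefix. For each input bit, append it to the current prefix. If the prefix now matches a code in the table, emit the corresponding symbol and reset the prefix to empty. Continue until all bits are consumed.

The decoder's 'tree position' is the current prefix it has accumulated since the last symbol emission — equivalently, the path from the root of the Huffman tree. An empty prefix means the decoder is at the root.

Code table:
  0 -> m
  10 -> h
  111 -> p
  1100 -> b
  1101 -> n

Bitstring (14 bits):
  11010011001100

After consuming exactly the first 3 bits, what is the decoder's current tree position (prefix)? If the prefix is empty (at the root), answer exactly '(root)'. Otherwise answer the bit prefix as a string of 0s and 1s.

Bit 0: prefix='1' (no match yet)
Bit 1: prefix='11' (no match yet)
Bit 2: prefix='110' (no match yet)

Answer: 110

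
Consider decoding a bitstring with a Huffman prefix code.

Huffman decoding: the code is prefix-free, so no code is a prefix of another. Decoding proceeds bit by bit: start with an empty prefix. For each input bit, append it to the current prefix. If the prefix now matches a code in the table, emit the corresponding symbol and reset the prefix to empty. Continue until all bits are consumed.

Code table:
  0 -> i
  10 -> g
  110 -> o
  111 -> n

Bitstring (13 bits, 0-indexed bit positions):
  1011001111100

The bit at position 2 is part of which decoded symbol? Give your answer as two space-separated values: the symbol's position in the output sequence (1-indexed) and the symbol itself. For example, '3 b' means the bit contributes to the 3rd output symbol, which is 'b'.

Bit 0: prefix='1' (no match yet)
Bit 1: prefix='10' -> emit 'g', reset
Bit 2: prefix='1' (no match yet)
Bit 3: prefix='11' (no match yet)
Bit 4: prefix='110' -> emit 'o', reset
Bit 5: prefix='0' -> emit 'i', reset
Bit 6: prefix='1' (no match yet)

Answer: 2 o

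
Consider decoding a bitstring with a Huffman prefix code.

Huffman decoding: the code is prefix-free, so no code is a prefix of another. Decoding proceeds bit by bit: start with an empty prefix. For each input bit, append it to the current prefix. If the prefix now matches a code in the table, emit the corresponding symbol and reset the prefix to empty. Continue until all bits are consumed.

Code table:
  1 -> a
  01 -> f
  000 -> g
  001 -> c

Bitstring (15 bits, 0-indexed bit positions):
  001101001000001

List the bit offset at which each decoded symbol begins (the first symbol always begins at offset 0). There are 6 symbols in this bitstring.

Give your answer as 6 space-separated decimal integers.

Bit 0: prefix='0' (no match yet)
Bit 1: prefix='00' (no match yet)
Bit 2: prefix='001' -> emit 'c', reset
Bit 3: prefix='1' -> emit 'a', reset
Bit 4: prefix='0' (no match yet)
Bit 5: prefix='01' -> emit 'f', reset
Bit 6: prefix='0' (no match yet)
Bit 7: prefix='00' (no match yet)
Bit 8: prefix='001' -> emit 'c', reset
Bit 9: prefix='0' (no match yet)
Bit 10: prefix='00' (no match yet)
Bit 11: prefix='000' -> emit 'g', reset
Bit 12: prefix='0' (no match yet)
Bit 13: prefix='00' (no match yet)
Bit 14: prefix='001' -> emit 'c', reset

Answer: 0 3 4 6 9 12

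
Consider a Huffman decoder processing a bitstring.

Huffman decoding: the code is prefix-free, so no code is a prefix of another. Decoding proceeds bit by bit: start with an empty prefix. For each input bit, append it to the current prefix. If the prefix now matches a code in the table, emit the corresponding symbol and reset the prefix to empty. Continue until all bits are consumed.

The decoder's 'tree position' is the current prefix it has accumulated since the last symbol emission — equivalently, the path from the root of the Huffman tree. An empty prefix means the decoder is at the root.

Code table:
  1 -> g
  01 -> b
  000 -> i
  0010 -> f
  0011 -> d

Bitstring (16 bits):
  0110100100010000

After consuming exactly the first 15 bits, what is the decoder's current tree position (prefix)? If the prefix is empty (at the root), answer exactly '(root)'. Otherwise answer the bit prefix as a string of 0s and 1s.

Bit 0: prefix='0' (no match yet)
Bit 1: prefix='01' -> emit 'b', reset
Bit 2: prefix='1' -> emit 'g', reset
Bit 3: prefix='0' (no match yet)
Bit 4: prefix='01' -> emit 'b', reset
Bit 5: prefix='0' (no match yet)
Bit 6: prefix='00' (no match yet)
Bit 7: prefix='001' (no match yet)
Bit 8: prefix='0010' -> emit 'f', reset
Bit 9: prefix='0' (no match yet)
Bit 10: prefix='00' (no match yet)
Bit 11: prefix='001' (no match yet)
Bit 12: prefix='0010' -> emit 'f', reset
Bit 13: prefix='0' (no match yet)
Bit 14: prefix='00' (no match yet)

Answer: 00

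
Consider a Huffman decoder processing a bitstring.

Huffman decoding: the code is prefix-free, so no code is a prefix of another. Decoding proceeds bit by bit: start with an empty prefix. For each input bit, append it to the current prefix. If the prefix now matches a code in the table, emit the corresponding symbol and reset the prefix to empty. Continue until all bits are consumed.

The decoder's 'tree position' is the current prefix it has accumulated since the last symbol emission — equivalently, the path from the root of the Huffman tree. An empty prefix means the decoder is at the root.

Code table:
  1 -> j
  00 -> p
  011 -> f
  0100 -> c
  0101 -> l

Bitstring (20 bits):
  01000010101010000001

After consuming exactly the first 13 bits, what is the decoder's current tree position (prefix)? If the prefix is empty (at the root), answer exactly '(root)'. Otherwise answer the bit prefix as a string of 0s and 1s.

Answer: 01

Derivation:
Bit 0: prefix='0' (no match yet)
Bit 1: prefix='01' (no match yet)
Bit 2: prefix='010' (no match yet)
Bit 3: prefix='0100' -> emit 'c', reset
Bit 4: prefix='0' (no match yet)
Bit 5: prefix='00' -> emit 'p', reset
Bit 6: prefix='1' -> emit 'j', reset
Bit 7: prefix='0' (no match yet)
Bit 8: prefix='01' (no match yet)
Bit 9: prefix='010' (no match yet)
Bit 10: prefix='0101' -> emit 'l', reset
Bit 11: prefix='0' (no match yet)
Bit 12: prefix='01' (no match yet)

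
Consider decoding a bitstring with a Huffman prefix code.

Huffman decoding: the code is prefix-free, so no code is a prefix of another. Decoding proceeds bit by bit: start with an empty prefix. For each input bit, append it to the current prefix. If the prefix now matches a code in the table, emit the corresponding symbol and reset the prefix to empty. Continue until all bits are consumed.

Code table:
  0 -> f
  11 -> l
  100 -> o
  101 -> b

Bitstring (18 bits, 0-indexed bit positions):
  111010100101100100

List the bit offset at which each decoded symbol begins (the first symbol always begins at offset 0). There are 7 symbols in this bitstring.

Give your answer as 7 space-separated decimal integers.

Bit 0: prefix='1' (no match yet)
Bit 1: prefix='11' -> emit 'l', reset
Bit 2: prefix='1' (no match yet)
Bit 3: prefix='10' (no match yet)
Bit 4: prefix='101' -> emit 'b', reset
Bit 5: prefix='0' -> emit 'f', reset
Bit 6: prefix='1' (no match yet)
Bit 7: prefix='10' (no match yet)
Bit 8: prefix='100' -> emit 'o', reset
Bit 9: prefix='1' (no match yet)
Bit 10: prefix='10' (no match yet)
Bit 11: prefix='101' -> emit 'b', reset
Bit 12: prefix='1' (no match yet)
Bit 13: prefix='10' (no match yet)
Bit 14: prefix='100' -> emit 'o', reset
Bit 15: prefix='1' (no match yet)
Bit 16: prefix='10' (no match yet)
Bit 17: prefix='100' -> emit 'o', reset

Answer: 0 2 5 6 9 12 15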